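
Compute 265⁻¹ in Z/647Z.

188

647 = 2·265 + 117
265 = 2·117 + 31
117 = 3·31 + 24
31 = 1·24 + 7
24 = 3·7 + 3
7 = 2·3 + 1
3 = 3·1 + 0
gcd(265, 647) = 1, so the inverse exists.
Bézout: 1 = −77·647 + 188·265.
So 265⁻¹ ≡ 188 (mod 647).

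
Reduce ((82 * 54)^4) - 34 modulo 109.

82 * 54 = 4428 ≡ 68 (mod 109)
(68)^4 ≡ 45 (mod 109)
45 - 34 = 11

11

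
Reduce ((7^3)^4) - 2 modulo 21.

(7)^3 ≡ 7 (mod 21)
(7)^4 ≡ 7 (mod 21)
7 - 2 = 5

5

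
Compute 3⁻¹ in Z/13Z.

9

Apply the Euclidean algorithm and back-substitute:
13 = 4*3 + 1
3 = 3*1 + 0
gcd(3, 13) = 1, so the inverse exists.
Back-substitute for 1:
1 = 1*13 − 4*3
So 3⁻¹ ≡ −4 ≡ 9 (mod 13).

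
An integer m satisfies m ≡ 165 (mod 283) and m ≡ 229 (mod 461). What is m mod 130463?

283⁻¹ mod 461: 283*101 ≡ 1 (mod 461), so 283⁻¹ ≡ 101.
m = 165 + 283*((229 − 165)*101 mod 461) = 165 + 283*10 = 2995.

2995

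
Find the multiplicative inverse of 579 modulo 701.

By the extended Euclidean algorithm:
701 = 1×579 + 122
579 = 4×122 + 91
122 = 1×91 + 31
91 = 2×31 + 29
31 = 1×29 + 2
29 = 14×2 + 1
2 = 2×1 + 0
gcd(579, 701) = 1, so the inverse exists.
Bézout: 1 = −280×701 + 339×579.
So 579⁻¹ ≡ 339 (mod 701).

339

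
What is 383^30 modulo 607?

Compute successive squares:
30 in binary is 11110, i.e. 30 = 16 + 8 + 4 + 2.
383^1 ≡ 383 (mod 607)
383^2 ≡ 383^2 = 146689 ≡ 402 (mod 607)
383^4 ≡ 402^2 = 161604 ≡ 142 (mod 607)
383^8 ≡ 142^2 = 20164 ≡ 133 (mod 607)
383^16 ≡ 133^2 = 17689 ≡ 86 (mod 607)
383^30 = 383^16 · 383^8 · 383^4 · 383^2 ≡ 86 · 133 · 142 · 402 (mod 607).
Accumulate the product:
86 · 133 = 11438 ≡ 512
512 · 142 = 72704 ≡ 471
471 · 402 = 189342 ≡ 565

565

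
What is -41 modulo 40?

39

-41 = -2×40 + 39, so -41 ≡ 39 (mod 40).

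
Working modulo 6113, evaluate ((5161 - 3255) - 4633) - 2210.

1176

5161 - 3255 = 1906
1906 - 4633 = -2727 ≡ 3386 (mod 6113)
3386 - 2210 = 1176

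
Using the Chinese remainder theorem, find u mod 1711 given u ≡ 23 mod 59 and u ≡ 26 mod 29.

200

59⁻¹ mod 29: 59×1 ≡ 1 (mod 29), so 59⁻¹ ≡ 1.
u = 23 + 59×((26 − 23)×1 mod 29) = 23 + 59×3 = 200.
Check: 200 mod 59 = 23, 200 mod 29 = 26. ✓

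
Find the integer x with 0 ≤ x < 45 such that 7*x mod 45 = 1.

13

45 = 6·7 + 3
7 = 2·3 + 1
3 = 3·1 + 0
gcd(7, 45) = 1, so the inverse exists.
Bézout: 1 = −2·45 + 13·7.
So 7⁻¹ ≡ 13 (mod 45).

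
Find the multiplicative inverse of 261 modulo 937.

Apply the Euclidean algorithm and back-substitute:
937 = 3·261 + 154
261 = 1·154 + 107
154 = 1·107 + 47
107 = 2·47 + 13
47 = 3·13 + 8
13 = 1·8 + 5
8 = 1·5 + 3
5 = 1·3 + 2
3 = 1·2 + 1
2 = 2·1 + 0
gcd(261, 937) = 1, so the inverse exists.
Bézout: 1 = 100·937 − 359·261.
So 261⁻¹ ≡ −359 ≡ 578 (mod 937).

578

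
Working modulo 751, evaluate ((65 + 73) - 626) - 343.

671

65 + 73 = 138
138 - 626 = -488 ≡ 263 (mod 751)
263 - 343 = -80 ≡ 671 (mod 751)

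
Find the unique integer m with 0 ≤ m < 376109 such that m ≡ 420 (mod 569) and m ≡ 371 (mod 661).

569⁻¹ mod 661: 569*467 ≡ 1 (mod 661), so 569⁻¹ ≡ 467.
m = 420 + 569*((371 − 420)*467 mod 661) = 420 + 569*252 = 143808.
Check: 143808 mod 569 = 420, 143808 mod 661 = 371. ✓

143808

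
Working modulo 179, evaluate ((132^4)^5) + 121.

19

(132)^4 ≡ 141 (mod 179)
(141)^5 ≡ 77 (mod 179)
77 + 121 = 198 ≡ 19 (mod 179)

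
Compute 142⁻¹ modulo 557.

Run the extended Euclidean algorithm:
557 = 3×142 + 131
142 = 1×131 + 11
131 = 11×11 + 10
11 = 1×10 + 1
10 = 10×1 + 0
gcd(142, 557) = 1, so the inverse exists.
Bézout: 1 = −13×557 + 51×142.
So 142⁻¹ ≡ 51 (mod 557).

51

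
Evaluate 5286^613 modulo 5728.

2336

613 in binary is 1001100101, i.e. 613 = 512 + 64 + 32 + 4 + 1.
5286^1 ≡ 5286 (mod 5728)
5286^2 ≡ 5286^2 = 27941796 ≡ 612 (mod 5728)
5286^4 ≡ 612^2 = 374544 ≡ 2224 (mod 5728)
5286^8 ≡ 2224^2 = 4946176 ≡ 2912 (mod 5728)
5286^16 ≡ 2912^2 = 8479744 ≡ 2304 (mod 5728)
5286^32 ≡ 2304^2 = 5308416 ≡ 4288 (mod 5728)
5286^64 ≡ 4288^2 = 18386944 ≡ 64 (mod 5728)
5286^128 ≡ 64^2 = 4096 (mod 5728)
5286^256 ≡ 4096^2 = 16777216 ≡ 5632 (mod 5728)
5286^512 ≡ 5632^2 = 31719424 ≡ 3488 (mod 5728)
5286^613 = 5286^512 * 5286^64 * 5286^32 * 5286^4 * 5286^1 ≡ 3488 * 64 * 4288 * 2224 * 5286 (mod 5728).
Accumulate the product:
3488 * 64 = 223232 ≡ 5568
5568 * 4288 = 23875584 ≡ 1280
1280 * 2224 = 2846720 ≡ 5632
5632 * 5286 = 29770752 ≡ 2336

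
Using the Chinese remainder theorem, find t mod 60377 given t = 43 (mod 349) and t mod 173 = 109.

349⁻¹ mod 173: 349·58 ≡ 1 (mod 173), so 349⁻¹ ≡ 58.
t = 43 + 349·((109 − 43)·58 mod 173) = 43 + 349·22 = 7721.

7721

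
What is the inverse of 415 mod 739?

Run the extended Euclidean algorithm:
739 = 1·415 + 324
415 = 1·324 + 91
324 = 3·91 + 51
91 = 1·51 + 40
51 = 1·40 + 11
40 = 3·11 + 7
11 = 1·7 + 4
7 = 1·4 + 3
4 = 1·3 + 1
3 = 3·1 + 0
gcd(415, 739) = 1, so the inverse exists.
Bézout: 1 = 114·739 − 203·415.
So 415⁻¹ ≡ −203 ≡ 536 (mod 739).

536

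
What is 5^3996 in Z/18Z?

Using repeated squaring:
3996 in binary is 111110011100, i.e. 3996 = 2048 + 1024 + 512 + 256 + 128 + 16 + 8 + 4.
5^1 ≡ 5 (mod 18)
5^2 ≡ 5^2 = 25 ≡ 7 (mod 18)
5^4 ≡ 7^2 = 49 ≡ 13 (mod 18)
5^8 ≡ 13^2 = 169 ≡ 7 (mod 18)
5^16 ≡ 7^2 = 49 ≡ 13 (mod 18)
5^32 ≡ 13^2 = 169 ≡ 7 (mod 18)
5^64 ≡ 7^2 = 49 ≡ 13 (mod 18)
5^128 ≡ 13^2 = 169 ≡ 7 (mod 18)
5^256 ≡ 7^2 = 49 ≡ 13 (mod 18)
5^512 ≡ 13^2 = 169 ≡ 7 (mod 18)
5^1024 ≡ 7^2 = 49 ≡ 13 (mod 18)
5^2048 ≡ 13^2 = 169 ≡ 7 (mod 18)
5^3996 = 5^2048 · 5^1024 · 5^512 · 5^256 · 5^128 · 5^16 · 5^8 · 5^4 ≡ 7 · 13 · 7 · 13 · 7 · 13 · 7 · 13 (mod 18).
Accumulate the product:
7 · 13 = 91 ≡ 1
1 · 7 = 7
7 · 13 = 91 ≡ 1
1 · 7 = 7
7 · 13 = 91 ≡ 1
1 · 7 = 7
7 · 13 = 91 ≡ 1

1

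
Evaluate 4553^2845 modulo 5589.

827

Compute successive squares:
2845 in binary is 101100011101, i.e. 2845 = 2048 + 512 + 256 + 16 + 8 + 4 + 1.
4553^1 ≡ 4553 (mod 5589)
4553^2 ≡ 4553^2 = 20729809 ≡ 208 (mod 5589)
4553^4 ≡ 208^2 = 43264 ≡ 4141 (mod 5589)
4553^8 ≡ 4141^2 = 17147881 ≡ 829 (mod 5589)
4553^16 ≡ 829^2 = 687241 ≡ 5383 (mod 5589)
4553^32 ≡ 5383^2 = 28976689 ≡ 3313 (mod 5589)
4553^64 ≡ 3313^2 = 10975969 ≡ 4762 (mod 5589)
4553^128 ≡ 4762^2 = 22676644 ≡ 2071 (mod 5589)
4553^256 ≡ 2071^2 = 4289041 ≡ 2278 (mod 5589)
4553^512 ≡ 2278^2 = 5189284 ≡ 2692 (mod 5589)
4553^1024 ≡ 2692^2 = 7246864 ≡ 3520 (mod 5589)
4553^2048 ≡ 3520^2 = 12390400 ≡ 5176 (mod 5589)
4553^2845 = 4553^2048 × 4553^512 × 4553^256 × 4553^16 × 4553^8 × 4553^4 × 4553^1 ≡ 5176 × 2692 × 2278 × 5383 × 829 × 4141 × 4553 (mod 5589).
Accumulate the product:
5176 × 2692 = 13933792 ≡ 415
415 × 2278 = 945370 ≡ 829
829 × 5383 = 4462507 ≡ 2485
2485 × 829 = 2060065 ≡ 3313
3313 × 4141 = 13719133 ≡ 3727
3727 × 4553 = 16969031 ≡ 827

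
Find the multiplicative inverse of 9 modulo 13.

Apply the Euclidean algorithm and back-substitute:
13 = 1×9 + 4
9 = 2×4 + 1
4 = 4×1 + 0
gcd(9, 13) = 1, so the inverse exists.
Back-substitute for 1:
1 = 1×9 − 2×4
  = −2×13 + 3×9
So 9⁻¹ ≡ 3 (mod 13).

3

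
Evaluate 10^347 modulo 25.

Using repeated squaring:
347 in binary is 101011011, i.e. 347 = 256 + 64 + 16 + 8 + 2 + 1.
10^1 ≡ 10 (mod 25)
10^2 ≡ 10^2 = 100 ≡ 0 (mod 25)
10^4 ≡ 0^2 = 0 (mod 25)
10^8 ≡ 0^2 = 0 (mod 25)
10^16 ≡ 0^2 = 0 (mod 25)
10^32 ≡ 0^2 = 0 (mod 25)
10^64 ≡ 0^2 = 0 (mod 25)
10^128 ≡ 0^2 = 0 (mod 25)
10^256 ≡ 0^2 = 0 (mod 25)
10^347 = 10^256 × 10^64 × 10^16 × 10^8 × 10^2 × 10^1 ≡ 0 × 0 × 0 × 0 × 0 × 10 (mod 25).
Accumulate the product:
0 × 0 = 0
0 × 0 = 0
0 × 0 = 0
0 × 0 = 0
0 × 10 = 0

0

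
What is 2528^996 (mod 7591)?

2528^1 ≡ 2528 (mod 7591)
2528^2 ≡ 2528^2 = 6390784 ≡ 6753 (mod 7591)
2528^4 ≡ 6753^2 = 45603009 ≡ 3872 (mod 7591)
2528^8 ≡ 3872^2 = 14992384 ≡ 159 (mod 7591)
2528^16 ≡ 159^2 = 25281 ≡ 2508 (mod 7591)
2528^32 ≡ 2508^2 = 6290064 ≡ 4716 (mod 7591)
2528^64 ≡ 4716^2 = 22240656 ≡ 6617 (mod 7591)
2528^128 ≡ 6617^2 = 43784689 ≡ 7392 (mod 7591)
2528^256 ≡ 7392^2 = 54641664 ≡ 1646 (mod 7591)
2528^512 ≡ 1646^2 = 2709316 ≡ 6920 (mod 7591)
2528^996 = 2528^512 · 2528^256 · 2528^128 · 2528^64 · 2528^32 · 2528^4 ≡ 6920 · 1646 · 7392 · 6617 · 4716 · 3872 (mod 7591).
Accumulate the product:
6920 · 1646 = 11390320 ≡ 3820
3820 · 7392 = 28237440 ≡ 6511
6511 · 6617 = 43083287 ≡ 4362
4362 · 4716 = 20571192 ≡ 7173
7173 · 3872 = 27773856 ≡ 5978

5978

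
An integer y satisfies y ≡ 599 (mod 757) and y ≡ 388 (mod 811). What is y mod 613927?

757⁻¹ mod 811: 757*15 ≡ 1 (mod 811), so 757⁻¹ ≡ 15.
y = 599 + 757*((388 − 599)*15 mod 811) = 599 + 757*79 = 60402.

60402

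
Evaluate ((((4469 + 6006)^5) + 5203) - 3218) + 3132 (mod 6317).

4469 + 6006 = 10475 ≡ 4158 (mod 6317)
(4158)^5 ≡ 239 (mod 6317)
239 + 5203 = 5442
5442 - 3218 = 2224
2224 + 3132 = 5356

5356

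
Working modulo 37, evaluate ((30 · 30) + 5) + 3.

30 · 30 = 900 ≡ 12 (mod 37)
12 + 5 = 17
17 + 3 = 20

20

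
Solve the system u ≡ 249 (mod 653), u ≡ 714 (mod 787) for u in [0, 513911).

653⁻¹ mod 787: 653*370 ≡ 1 (mod 787), so 653⁻¹ ≡ 370.
u = 249 + 653*((714 − 249)*370 mod 787) = 249 + 653*484 = 316301.
Check: 316301 mod 653 = 249, 316301 mod 787 = 714. ✓

316301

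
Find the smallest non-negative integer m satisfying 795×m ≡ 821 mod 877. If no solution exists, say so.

gcd(795, 877) = 1, so a unique solution mod 877 exists.
795⁻¹ ≡ 631 (mod 877).
m ≡ 631×821 ≡ 621 (mod 877).

621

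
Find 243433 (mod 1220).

243433 = 199·1220 + 653, so 243433 ≡ 653 (mod 1220).

653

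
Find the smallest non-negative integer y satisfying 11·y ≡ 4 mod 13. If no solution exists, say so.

gcd(11, 13) = 1, so a unique solution mod 13 exists.
11⁻¹ ≡ 6 (mod 13).
y ≡ 6·4 ≡ 11 (mod 13).

11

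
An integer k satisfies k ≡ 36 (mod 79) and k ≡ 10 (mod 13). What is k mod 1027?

79⁻¹ mod 13: 79×1 ≡ 1 (mod 13), so 79⁻¹ ≡ 1.
k = 36 + 79×((10 − 36)×1 mod 13) = 36 + 79×0 = 36.

36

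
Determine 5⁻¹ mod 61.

61 = 12*5 + 1
5 = 5*1 + 0
gcd(5, 61) = 1, so the inverse exists.
Back-substitute for 1:
1 = 1*61 − 12*5
So 5⁻¹ ≡ −12 ≡ 49 (mod 61).

49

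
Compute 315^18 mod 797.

757

18 in binary is 10010, i.e. 18 = 16 + 2.
315^1 ≡ 315 (mod 797)
315^2 ≡ 315^2 = 99225 ≡ 397 (mod 797)
315^4 ≡ 397^2 = 157609 ≡ 600 (mod 797)
315^8 ≡ 600^2 = 360000 ≡ 553 (mod 797)
315^16 ≡ 553^2 = 305809 ≡ 558 (mod 797)
315^18 = 315^16 × 315^2 ≡ 558 × 397 (mod 797).
558 × 397 = 221526 ≡ 757 (mod 797).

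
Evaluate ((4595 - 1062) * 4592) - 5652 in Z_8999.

1686

4595 - 1062 = 3533
3533 * 4592 = 16223536 ≡ 7338 (mod 8999)
7338 - 5652 = 1686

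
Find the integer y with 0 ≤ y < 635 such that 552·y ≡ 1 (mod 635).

153

Apply the Euclidean algorithm and back-substitute:
635 = 1·552 + 83
552 = 6·83 + 54
83 = 1·54 + 29
54 = 1·29 + 25
29 = 1·25 + 4
25 = 6·4 + 1
4 = 4·1 + 0
gcd(552, 635) = 1, so the inverse exists.
Back-substitute for 1:
1 = 1·25 − 6·4
  = −6·29 + 7·25
  = 7·54 − 13·29
  = −13·83 + 20·54
  = 20·552 − 133·83
  = −133·635 + 153·552
So 552⁻¹ ≡ 153 (mod 635).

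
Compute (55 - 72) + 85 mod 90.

68

55 - 72 = -17 ≡ 73 (mod 90)
73 + 85 = 158 ≡ 68 (mod 90)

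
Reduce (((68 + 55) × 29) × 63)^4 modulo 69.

36

68 + 55 = 123 ≡ 54 (mod 69)
54 × 29 = 1566 ≡ 48 (mod 69)
48 × 63 = 3024 ≡ 57 (mod 69)
(57)^4 ≡ 36 (mod 69)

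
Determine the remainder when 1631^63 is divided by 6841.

By square-and-multiply:
63 in binary is 111111, i.e. 63 = 32 + 16 + 8 + 4 + 2 + 1.
1631^1 ≡ 1631 (mod 6841)
1631^2 ≡ 1631^2 = 2660161 ≡ 5853 (mod 6841)
1631^4 ≡ 5853^2 = 34257609 ≡ 4722 (mod 6841)
1631^8 ≡ 4722^2 = 22297284 ≡ 2465 (mod 6841)
1631^16 ≡ 2465^2 = 6076225 ≡ 1417 (mod 6841)
1631^32 ≡ 1417^2 = 2007889 ≡ 3476 (mod 6841)
1631^63 = 1631^32 × 1631^16 × 1631^8 × 1631^4 × 1631^2 × 1631^1 ≡ 3476 × 1417 × 2465 × 4722 × 5853 × 1631 (mod 6841).
Accumulate the product:
3476 × 1417 = 4925492 ≡ 6813
6813 × 2465 = 16794045 ≡ 6231
6231 × 4722 = 29422782 ≡ 6482
6482 × 5853 = 37939146 ≡ 5801
5801 × 1631 = 9461431 ≡ 328

328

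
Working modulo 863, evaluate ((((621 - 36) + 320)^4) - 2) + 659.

375

621 - 36 = 585
585 + 320 = 905 ≡ 42 (mod 863)
(42)^4 ≡ 581 (mod 863)
581 - 2 = 579
579 + 659 = 1238 ≡ 375 (mod 863)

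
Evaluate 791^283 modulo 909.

283 in binary is 100011011, i.e. 283 = 256 + 16 + 8 + 2 + 1.
791^1 ≡ 791 (mod 909)
791^2 ≡ 791^2 = 625681 ≡ 289 (mod 909)
791^4 ≡ 289^2 = 83521 ≡ 802 (mod 909)
791^8 ≡ 802^2 = 643204 ≡ 541 (mod 909)
791^16 ≡ 541^2 = 292681 ≡ 892 (mod 909)
791^32 ≡ 892^2 = 795664 ≡ 289 (mod 909)
791^64 ≡ 289^2 = 83521 ≡ 802 (mod 909)
791^128 ≡ 802^2 = 643204 ≡ 541 (mod 909)
791^256 ≡ 541^2 = 292681 ≡ 892 (mod 909)
791^283 = 791^256 · 791^16 · 791^8 · 791^2 · 791^1 ≡ 892 · 892 · 541 · 289 · 791 (mod 909).
Accumulate the product:
892 · 892 = 795664 ≡ 289
289 · 541 = 156349 ≡ 1
1 · 289 = 289
289 · 791 = 228599 ≡ 440

440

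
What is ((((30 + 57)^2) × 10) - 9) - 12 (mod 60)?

9

30 + 57 = 87 ≡ 27 (mod 60)
(27)^2 ≡ 9 (mod 60)
9 × 10 = 90 ≡ 30 (mod 60)
30 - 9 = 21
21 - 12 = 9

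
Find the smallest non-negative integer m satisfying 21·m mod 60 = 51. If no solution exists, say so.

gcd(21, 60) = 3, and 3 | 51, so solutions exist.
Divide through by 3: 7·m = 17 (mod 20).
7⁻¹ ≡ 3 (mod 20).
m ≡ 3·17 ≡ 11 (mod 20).
The smallest non-negative solution is m = 11.

11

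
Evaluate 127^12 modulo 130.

1

Compute successive squares:
12 in binary is 1100, i.e. 12 = 8 + 4.
127^1 ≡ 127 (mod 130)
127^2 ≡ 127^2 = 16129 ≡ 9 (mod 130)
127^4 ≡ 9^2 = 81 (mod 130)
127^8 ≡ 81^2 = 6561 ≡ 61 (mod 130)
127^12 = 127^8 · 127^4 ≡ 61 · 81 (mod 130).
61 · 81 = 4941 ≡ 1 (mod 130).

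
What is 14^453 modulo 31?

14^1 ≡ 14 (mod 31)
14^2 ≡ 14^2 = 196 ≡ 10 (mod 31)
14^4 ≡ 10^2 = 100 ≡ 7 (mod 31)
14^8 ≡ 7^2 = 49 ≡ 18 (mod 31)
14^16 ≡ 18^2 = 324 ≡ 14 (mod 31)
14^32 ≡ 14^2 = 196 ≡ 10 (mod 31)
14^64 ≡ 10^2 = 100 ≡ 7 (mod 31)
14^128 ≡ 7^2 = 49 ≡ 18 (mod 31)
14^256 ≡ 18^2 = 324 ≡ 14 (mod 31)
14^453 = 14^256 * 14^128 * 14^64 * 14^4 * 14^1 ≡ 14 * 18 * 7 * 7 * 14 (mod 31).
Accumulate the product:
14 * 18 = 252 ≡ 4
4 * 7 = 28
28 * 7 = 196 ≡ 10
10 * 14 = 140 ≡ 16

16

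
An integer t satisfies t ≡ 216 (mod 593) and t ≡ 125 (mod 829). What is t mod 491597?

19192

593⁻¹ mod 829: 593·692 ≡ 1 (mod 829), so 593⁻¹ ≡ 692.
t = 216 + 593·((125 − 216)·692 mod 829) = 216 + 593·32 = 19192.
Check: 19192 mod 593 = 216, 19192 mod 829 = 125. ✓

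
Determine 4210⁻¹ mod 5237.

1489

5237 = 1·4210 + 1027
4210 = 4·1027 + 102
1027 = 10·102 + 7
102 = 14·7 + 4
7 = 1·4 + 3
4 = 1·3 + 1
3 = 3·1 + 0
gcd(4210, 5237) = 1, so the inverse exists.
Back-substitute for 1:
1 = 1·4 − 1·3
  = −1·7 + 2·4
  = 2·102 − 29·7
  = −29·1027 + 292·102
  = 292·4210 − 1197·1027
  = −1197·5237 + 1489·4210
So 4210⁻¹ ≡ 1489 (mod 5237).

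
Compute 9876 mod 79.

1

9876 = 125*79 + 1, so 9876 ≡ 1 (mod 79).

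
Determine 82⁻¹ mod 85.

28

85 = 1×82 + 3
82 = 27×3 + 1
3 = 3×1 + 0
gcd(82, 85) = 1, so the inverse exists.
Bézout: 1 = −27×85 + 28×82.
So 82⁻¹ ≡ 28 (mod 85).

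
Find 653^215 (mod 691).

21

Using repeated squaring:
215 in binary is 11010111, i.e. 215 = 128 + 64 + 16 + 4 + 2 + 1.
653^1 ≡ 653 (mod 691)
653^2 ≡ 653^2 = 426409 ≡ 62 (mod 691)
653^4 ≡ 62^2 = 3844 ≡ 389 (mod 691)
653^8 ≡ 389^2 = 151321 ≡ 683 (mod 691)
653^16 ≡ 683^2 = 466489 ≡ 64 (mod 691)
653^32 ≡ 64^2 = 4096 ≡ 641 (mod 691)
653^64 ≡ 641^2 = 410881 ≡ 427 (mod 691)
653^128 ≡ 427^2 = 182329 ≡ 596 (mod 691)
653^215 = 653^128 * 653^64 * 653^16 * 653^4 * 653^2 * 653^1 ≡ 596 * 427 * 64 * 389 * 62 * 653 (mod 691).
Accumulate the product:
596 * 427 = 254492 ≡ 204
204 * 64 = 13056 ≡ 618
618 * 389 = 240402 ≡ 625
625 * 62 = 38750 ≡ 54
54 * 653 = 35262 ≡ 21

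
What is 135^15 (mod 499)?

117

Using repeated squaring:
15 in binary is 1111, i.e. 15 = 8 + 4 + 2 + 1.
135^1 ≡ 135 (mod 499)
135^2 ≡ 135^2 = 18225 ≡ 261 (mod 499)
135^4 ≡ 261^2 = 68121 ≡ 257 (mod 499)
135^8 ≡ 257^2 = 66049 ≡ 181 (mod 499)
135^15 = 135^8 × 135^4 × 135^2 × 135^1 ≡ 181 × 257 × 261 × 135 (mod 499).
Accumulate the product:
181 × 257 = 46517 ≡ 110
110 × 261 = 28710 ≡ 267
267 × 135 = 36045 ≡ 117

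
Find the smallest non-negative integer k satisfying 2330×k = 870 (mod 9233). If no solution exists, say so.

40

gcd(2330, 9233) = 1, so a unique solution mod 9233 exists.
2330⁻¹ ≡ 5837 (mod 9233).
k ≡ 5837×870 ≡ 40 (mod 9233).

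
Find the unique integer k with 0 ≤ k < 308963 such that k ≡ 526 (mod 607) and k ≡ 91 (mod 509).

607⁻¹ mod 509: 607·348 ≡ 1 (mod 509), so 607⁻¹ ≡ 348.
k = 526 + 607·((91 − 526)·348 mod 509) = 526 + 607·302 = 183840.
Check: 183840 mod 607 = 526, 183840 mod 509 = 91. ✓

183840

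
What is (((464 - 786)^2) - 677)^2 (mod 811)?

464 - 786 = -322 ≡ 489 (mod 811)
(489)^2 ≡ 687 (mod 811)
687 - 677 = 10
(10)^2 ≡ 100 (mod 811)

100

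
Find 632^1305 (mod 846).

764

Using repeated squaring:
632^1 ≡ 632 (mod 846)
632^2 ≡ 632^2 = 399424 ≡ 112 (mod 846)
632^4 ≡ 112^2 = 12544 ≡ 700 (mod 846)
632^8 ≡ 700^2 = 490000 ≡ 166 (mod 846)
632^16 ≡ 166^2 = 27556 ≡ 484 (mod 846)
632^32 ≡ 484^2 = 234256 ≡ 760 (mod 846)
632^64 ≡ 760^2 = 577600 ≡ 628 (mod 846)
632^128 ≡ 628^2 = 394384 ≡ 148 (mod 846)
632^256 ≡ 148^2 = 21904 ≡ 754 (mod 846)
632^512 ≡ 754^2 = 568516 ≡ 4 (mod 846)
632^1024 ≡ 4^2 = 16 (mod 846)
632^1305 = 632^1024 · 632^256 · 632^16 · 632^8 · 632^1 ≡ 16 · 754 · 484 · 166 · 632 (mod 846).
Accumulate the product:
16 · 754 = 12064 ≡ 220
220 · 484 = 106480 ≡ 730
730 · 166 = 121180 ≡ 202
202 · 632 = 127664 ≡ 764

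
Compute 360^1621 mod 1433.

1621 in binary is 11001010101, i.e. 1621 = 1024 + 512 + 64 + 16 + 4 + 1.
360^1 ≡ 360 (mod 1433)
360^2 ≡ 360^2 = 129600 ≡ 630 (mod 1433)
360^4 ≡ 630^2 = 396900 ≡ 1392 (mod 1433)
360^8 ≡ 1392^2 = 1937664 ≡ 248 (mod 1433)
360^16 ≡ 248^2 = 61504 ≡ 1318 (mod 1433)
360^32 ≡ 1318^2 = 1737124 ≡ 328 (mod 1433)
360^64 ≡ 328^2 = 107584 ≡ 109 (mod 1433)
360^128 ≡ 109^2 = 11881 ≡ 417 (mod 1433)
360^256 ≡ 417^2 = 173889 ≡ 496 (mod 1433)
360^512 ≡ 496^2 = 246016 ≡ 973 (mod 1433)
360^1024 ≡ 973^2 = 946729 ≡ 949 (mod 1433)
360^1621 = 360^1024 * 360^512 * 360^64 * 360^16 * 360^4 * 360^1 ≡ 949 * 973 * 109 * 1318 * 1392 * 360 (mod 1433).
Accumulate the product:
949 * 973 = 923377 ≡ 525
525 * 109 = 57225 ≡ 1338
1338 * 1318 = 1763484 ≡ 894
894 * 1392 = 1244448 ≡ 604
604 * 360 = 217440 ≡ 1057

1057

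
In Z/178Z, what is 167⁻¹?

97

178 = 1×167 + 11
167 = 15×11 + 2
11 = 5×2 + 1
2 = 2×1 + 0
gcd(167, 178) = 1, so the inverse exists.
Back-substitute for 1:
1 = 1×11 − 5×2
  = −5×167 + 76×11
  = 76×178 − 81×167
So 167⁻¹ ≡ −81 ≡ 97 (mod 178).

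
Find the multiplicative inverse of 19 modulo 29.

26

Apply the Euclidean algorithm and back-substitute:
29 = 1×19 + 10
19 = 1×10 + 9
10 = 1×9 + 1
9 = 9×1 + 0
gcd(19, 29) = 1, so the inverse exists.
Back-substitute for 1:
1 = 1×10 − 1×9
  = −1×19 + 2×10
  = 2×29 − 3×19
So 19⁻¹ ≡ −3 ≡ 26 (mod 29).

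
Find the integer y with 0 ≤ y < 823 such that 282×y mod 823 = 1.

680

823 = 2*282 + 259
282 = 1*259 + 23
259 = 11*23 + 6
23 = 3*6 + 5
6 = 1*5 + 1
5 = 5*1 + 0
gcd(282, 823) = 1, so the inverse exists.
Back-substitute for 1:
1 = 1*6 − 1*5
  = −1*23 + 4*6
  = 4*259 − 45*23
  = −45*282 + 49*259
  = 49*823 − 143*282
So 282⁻¹ ≡ −143 ≡ 680 (mod 823).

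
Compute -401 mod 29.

-401 = -14*29 + 5, so -401 ≡ 5 (mod 29).

5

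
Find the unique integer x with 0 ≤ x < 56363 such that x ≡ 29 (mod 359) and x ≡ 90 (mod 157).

40596

359⁻¹ mod 157: 359×7 ≡ 1 (mod 157), so 359⁻¹ ≡ 7.
x = 29 + 359×((90 − 29)×7 mod 157) = 29 + 359×113 = 40596.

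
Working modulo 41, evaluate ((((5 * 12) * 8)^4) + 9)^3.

5 * 12 = 60 ≡ 19 (mod 41)
19 * 8 = 152 ≡ 29 (mod 41)
(29)^4 ≡ 31 (mod 41)
31 + 9 = 40
(40)^3 ≡ 40 (mod 41)

40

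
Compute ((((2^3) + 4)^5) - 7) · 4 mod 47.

(2)^3 ≡ 8 (mod 47)
8 + 4 = 12
(12)^5 ≡ 14 (mod 47)
14 - 7 = 7
7 · 4 = 28

28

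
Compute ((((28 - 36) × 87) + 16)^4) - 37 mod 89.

30

28 - 36 = -8 ≡ 81 (mod 89)
81 × 87 = 7047 ≡ 16 (mod 89)
16 + 16 = 32
(32)^4 ≡ 67 (mod 89)
67 - 37 = 30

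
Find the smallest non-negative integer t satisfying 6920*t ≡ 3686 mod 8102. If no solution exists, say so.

gcd(6920, 8102) = 2, and 2 | 3686, so solutions exist.
Divide through by 2: 3460*t mod 4051 = 1843.
3460⁻¹ ≡ 1837 (mod 4051).
t ≡ 1837*1843 ≡ 3006 (mod 4051).
The smallest non-negative solution is t = 3006.

3006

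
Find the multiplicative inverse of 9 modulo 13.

13 = 1·9 + 4
9 = 2·4 + 1
4 = 4·1 + 0
gcd(9, 13) = 1, so the inverse exists.
Back-substitute for 1:
1 = 1·9 − 2·4
  = −2·13 + 3·9
So 9⁻¹ ≡ 3 (mod 13).

3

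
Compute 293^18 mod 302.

Using repeated squaring:
18 in binary is 10010, i.e. 18 = 16 + 2.
293^1 ≡ 293 (mod 302)
293^2 ≡ 293^2 = 85849 ≡ 81 (mod 302)
293^4 ≡ 81^2 = 6561 ≡ 219 (mod 302)
293^8 ≡ 219^2 = 47961 ≡ 245 (mod 302)
293^16 ≡ 245^2 = 60025 ≡ 229 (mod 302)
293^18 = 293^16 × 293^2 ≡ 229 × 81 (mod 302).
229 × 81 = 18549 ≡ 127 (mod 302).

127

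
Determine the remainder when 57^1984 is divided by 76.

1984 in binary is 11111000000, i.e. 1984 = 1024 + 512 + 256 + 128 + 64.
57^1 ≡ 57 (mod 76)
57^2 ≡ 57^2 = 3249 ≡ 57 (mod 76)
57^4 ≡ 57^2 = 3249 ≡ 57 (mod 76)
57^8 ≡ 57^2 = 3249 ≡ 57 (mod 76)
57^16 ≡ 57^2 = 3249 ≡ 57 (mod 76)
57^32 ≡ 57^2 = 3249 ≡ 57 (mod 76)
57^64 ≡ 57^2 = 3249 ≡ 57 (mod 76)
57^128 ≡ 57^2 = 3249 ≡ 57 (mod 76)
57^256 ≡ 57^2 = 3249 ≡ 57 (mod 76)
57^512 ≡ 57^2 = 3249 ≡ 57 (mod 76)
57^1024 ≡ 57^2 = 3249 ≡ 57 (mod 76)
57^1984 = 57^1024 × 57^512 × 57^256 × 57^128 × 57^64 ≡ 57 × 57 × 57 × 57 × 57 (mod 76).
Accumulate the product:
57 × 57 = 3249 ≡ 57
57 × 57 = 3249 ≡ 57
57 × 57 = 3249 ≡ 57
57 × 57 = 3249 ≡ 57

57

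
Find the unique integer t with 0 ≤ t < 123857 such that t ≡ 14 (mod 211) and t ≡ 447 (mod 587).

211⁻¹ mod 587: 211·217 ≡ 1 (mod 587), so 211⁻¹ ≡ 217.
t = 14 + 211·((447 − 14)·217 mod 587) = 14 + 211·41 = 8665.

8665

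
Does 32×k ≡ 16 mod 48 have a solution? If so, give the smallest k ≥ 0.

gcd(32, 48) = 16, and 16 | 16, so solutions exist.
Divide through by 16: 2×k mod 3 = 1.
2⁻¹ ≡ 2 (mod 3).
k ≡ 2×1 ≡ 2 (mod 3).
The smallest non-negative solution is k = 2.

2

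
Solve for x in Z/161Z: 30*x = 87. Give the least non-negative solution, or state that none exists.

19

gcd(30, 161) = 1, so a unique solution mod 161 exists.
30⁻¹ ≡ 102 (mod 161).
x ≡ 102*87 ≡ 19 (mod 161).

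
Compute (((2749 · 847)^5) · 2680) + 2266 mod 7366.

2749 · 847 = 2328403 ≡ 747 (mod 7366)
(747)^5 ≡ 593 (mod 7366)
593 · 2680 = 1589240 ≡ 5550 (mod 7366)
5550 + 2266 = 7816 ≡ 450 (mod 7366)

450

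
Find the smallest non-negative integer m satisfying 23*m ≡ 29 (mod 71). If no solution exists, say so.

gcd(23, 71) = 1, so a unique solution mod 71 exists.
23⁻¹ ≡ 34 (mod 71).
m ≡ 34*29 ≡ 63 (mod 71).

63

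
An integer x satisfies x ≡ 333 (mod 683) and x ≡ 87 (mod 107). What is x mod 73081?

69316

683⁻¹ mod 107: 683*47 ≡ 1 (mod 107), so 683⁻¹ ≡ 47.
x = 333 + 683*((87 − 333)*47 mod 107) = 333 + 683*101 = 69316.
Check: 69316 mod 683 = 333, 69316 mod 107 = 87. ✓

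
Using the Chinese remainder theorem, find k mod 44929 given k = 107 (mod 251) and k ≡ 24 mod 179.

251⁻¹ mod 179: 251*92 ≡ 1 (mod 179), so 251⁻¹ ≡ 92.
k = 107 + 251*((24 − 107)*92 mod 179) = 107 + 251*61 = 15418.

15418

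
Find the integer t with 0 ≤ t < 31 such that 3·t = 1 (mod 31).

31 = 10×3 + 1
3 = 3×1 + 0
gcd(3, 31) = 1, so the inverse exists.
Bézout: 1 = 1×31 − 10×3.
So 3⁻¹ ≡ −10 ≡ 21 (mod 31).

21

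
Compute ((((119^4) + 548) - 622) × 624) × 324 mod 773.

593

(119)^4 ≡ 715 (mod 773)
715 + 548 = 1263 ≡ 490 (mod 773)
490 - 622 = -132 ≡ 641 (mod 773)
641 × 624 = 399984 ≡ 343 (mod 773)
343 × 324 = 111132 ≡ 593 (mod 773)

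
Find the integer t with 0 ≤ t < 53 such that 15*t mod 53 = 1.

53 = 3·15 + 8
15 = 1·8 + 7
8 = 1·7 + 1
7 = 7·1 + 0
gcd(15, 53) = 1, so the inverse exists.
Back-substitute for 1:
1 = 1·8 − 1·7
  = −1·15 + 2·8
  = 2·53 − 7·15
So 15⁻¹ ≡ −7 ≡ 46 (mod 53).

46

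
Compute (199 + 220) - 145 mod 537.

274

199 + 220 = 419
419 - 145 = 274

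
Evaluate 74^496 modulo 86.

74^1 ≡ 74 (mod 86)
74^2 ≡ 74^2 = 5476 ≡ 58 (mod 86)
74^4 ≡ 58^2 = 3364 ≡ 10 (mod 86)
74^8 ≡ 10^2 = 100 ≡ 14 (mod 86)
74^16 ≡ 14^2 = 196 ≡ 24 (mod 86)
74^32 ≡ 24^2 = 576 ≡ 60 (mod 86)
74^64 ≡ 60^2 = 3600 ≡ 74 (mod 86)
74^128 ≡ 74^2 = 5476 ≡ 58 (mod 86)
74^256 ≡ 58^2 = 3364 ≡ 10 (mod 86)
74^496 = 74^256 · 74^128 · 74^64 · 74^32 · 74^16 ≡ 10 · 58 · 74 · 60 · 24 (mod 86).
Accumulate the product:
10 · 58 = 580 ≡ 64
64 · 74 = 4736 ≡ 6
6 · 60 = 360 ≡ 16
16 · 24 = 384 ≡ 40

40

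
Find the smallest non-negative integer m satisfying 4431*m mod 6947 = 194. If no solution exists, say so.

gcd(4431, 6947) = 1, so a unique solution mod 6947 exists.
4431⁻¹ ≡ 4404 (mod 6947).
m ≡ 4404*194 ≡ 6842 (mod 6947).

6842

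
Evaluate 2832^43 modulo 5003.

Compute successive squares:
43 in binary is 101011, i.e. 43 = 32 + 8 + 2 + 1.
2832^1 ≡ 2832 (mod 5003)
2832^2 ≡ 2832^2 = 8020224 ≡ 415 (mod 5003)
2832^4 ≡ 415^2 = 172225 ≡ 2123 (mod 5003)
2832^8 ≡ 2123^2 = 4507129 ≡ 4429 (mod 5003)
2832^16 ≡ 4429^2 = 19616041 ≡ 4281 (mod 5003)
2832^32 ≡ 4281^2 = 18326961 ≡ 972 (mod 5003)
2832^43 = 2832^32 × 2832^8 × 2832^2 × 2832^1 ≡ 972 × 4429 × 415 × 2832 (mod 5003).
Accumulate the product:
972 × 4429 = 4304988 ≡ 2408
2408 × 415 = 999320 ≡ 3723
3723 × 2832 = 10543536 ≡ 2215

2215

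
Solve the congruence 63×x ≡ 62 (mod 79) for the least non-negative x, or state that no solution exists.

gcd(63, 79) = 1, so a unique solution mod 79 exists.
63⁻¹ ≡ 74 (mod 79).
x ≡ 74×62 ≡ 6 (mod 79).

6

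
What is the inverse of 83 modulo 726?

726 = 8·83 + 62
83 = 1·62 + 21
62 = 2·21 + 20
21 = 1·20 + 1
20 = 20·1 + 0
gcd(83, 726) = 1, so the inverse exists.
Back-substitute for 1:
1 = 1·21 − 1·20
  = −1·62 + 3·21
  = 3·83 − 4·62
  = −4·726 + 35·83
So 83⁻¹ ≡ 35 (mod 726).

35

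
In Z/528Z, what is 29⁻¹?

Run the extended Euclidean algorithm:
528 = 18·29 + 6
29 = 4·6 + 5
6 = 1·5 + 1
5 = 5·1 + 0
gcd(29, 528) = 1, so the inverse exists.
Back-substitute for 1:
1 = 1·6 − 1·5
  = −1·29 + 5·6
  = 5·528 − 91·29
So 29⁻¹ ≡ −91 ≡ 437 (mod 528).

437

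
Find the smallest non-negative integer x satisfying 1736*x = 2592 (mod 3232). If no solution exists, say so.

gcd(1736, 3232) = 8, and 8 | 2592, so solutions exist.
Divide through by 8: 217*x ≡ 324 (mod 404).
217⁻¹ ≡ 229 (mod 404).
x ≡ 229*324 ≡ 264 (mod 404).
The smallest non-negative solution is x = 264.

264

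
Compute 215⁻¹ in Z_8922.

83

Run the extended Euclidean algorithm:
8922 = 41*215 + 107
215 = 2*107 + 1
107 = 107*1 + 0
gcd(215, 8922) = 1, so the inverse exists.
Back-substitute for 1:
1 = 1*215 − 2*107
  = −2*8922 + 83*215
So 215⁻¹ ≡ 83 (mod 8922).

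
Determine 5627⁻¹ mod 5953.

5533

5953 = 1·5627 + 326
5627 = 17·326 + 85
326 = 3·85 + 71
85 = 1·71 + 14
71 = 5·14 + 1
14 = 14·1 + 0
gcd(5627, 5953) = 1, so the inverse exists.
Bézout: 1 = 397·5953 − 420·5627.
So 5627⁻¹ ≡ −420 ≡ 5533 (mod 5953).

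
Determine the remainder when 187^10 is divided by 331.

10 in binary is 1010, i.e. 10 = 8 + 2.
187^1 ≡ 187 (mod 331)
187^2 ≡ 187^2 = 34969 ≡ 214 (mod 331)
187^4 ≡ 214^2 = 45796 ≡ 118 (mod 331)
187^8 ≡ 118^2 = 13924 ≡ 22 (mod 331)
187^10 = 187^8 × 187^2 ≡ 22 × 214 (mod 331).
22 × 214 = 4708 ≡ 74 (mod 331).

74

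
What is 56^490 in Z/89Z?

Compute successive squares:
490 in binary is 111101010, i.e. 490 = 256 + 128 + 64 + 32 + 8 + 2.
56^1 ≡ 56 (mod 89)
56^2 ≡ 56^2 = 3136 ≡ 21 (mod 89)
56^4 ≡ 21^2 = 441 ≡ 85 (mod 89)
56^8 ≡ 85^2 = 7225 ≡ 16 (mod 89)
56^16 ≡ 16^2 = 256 ≡ 78 (mod 89)
56^32 ≡ 78^2 = 6084 ≡ 32 (mod 89)
56^64 ≡ 32^2 = 1024 ≡ 45 (mod 89)
56^128 ≡ 45^2 = 2025 ≡ 67 (mod 89)
56^256 ≡ 67^2 = 4489 ≡ 39 (mod 89)
56^490 = 56^256 × 56^128 × 56^64 × 56^32 × 56^8 × 56^2 ≡ 39 × 67 × 45 × 32 × 16 × 21 (mod 89).
Accumulate the product:
39 × 67 = 2613 ≡ 32
32 × 45 = 1440 ≡ 16
16 × 32 = 512 ≡ 67
67 × 16 = 1072 ≡ 4
4 × 21 = 84

84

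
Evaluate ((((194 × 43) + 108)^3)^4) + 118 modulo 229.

194 × 43 = 8342 ≡ 98 (mod 229)
98 + 108 = 206
(206)^3 ≡ 199 (mod 229)
(199)^4 ≡ 27 (mod 229)
27 + 118 = 145

145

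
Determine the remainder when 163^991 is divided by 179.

92

991 in binary is 1111011111, i.e. 991 = 512 + 256 + 128 + 64 + 16 + 8 + 4 + 2 + 1.
163^1 ≡ 163 (mod 179)
163^2 ≡ 163^2 = 26569 ≡ 77 (mod 179)
163^4 ≡ 77^2 = 5929 ≡ 22 (mod 179)
163^8 ≡ 22^2 = 484 ≡ 126 (mod 179)
163^16 ≡ 126^2 = 15876 ≡ 124 (mod 179)
163^32 ≡ 124^2 = 15376 ≡ 161 (mod 179)
163^64 ≡ 161^2 = 25921 ≡ 145 (mod 179)
163^128 ≡ 145^2 = 21025 ≡ 82 (mod 179)
163^256 ≡ 82^2 = 6724 ≡ 101 (mod 179)
163^512 ≡ 101^2 = 10201 ≡ 177 (mod 179)
163^991 = 163^512 * 163^256 * 163^128 * 163^64 * 163^16 * 163^8 * 163^4 * 163^2 * 163^1 ≡ 177 * 101 * 82 * 145 * 124 * 126 * 22 * 77 * 163 (mod 179).
Accumulate the product:
177 * 101 = 17877 ≡ 156
156 * 82 = 12792 ≡ 83
83 * 145 = 12035 ≡ 42
42 * 124 = 5208 ≡ 17
17 * 126 = 2142 ≡ 173
173 * 22 = 3806 ≡ 47
47 * 77 = 3619 ≡ 39
39 * 163 = 6357 ≡ 92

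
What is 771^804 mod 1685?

1161

804 in binary is 1100100100, i.e. 804 = 512 + 256 + 32 + 4.
771^1 ≡ 771 (mod 1685)
771^2 ≡ 771^2 = 594441 ≡ 1321 (mod 1685)
771^4 ≡ 1321^2 = 1745041 ≡ 1066 (mod 1685)
771^8 ≡ 1066^2 = 1136356 ≡ 666 (mod 1685)
771^16 ≡ 666^2 = 443556 ≡ 401 (mod 1685)
771^32 ≡ 401^2 = 160801 ≡ 726 (mod 1685)
771^64 ≡ 726^2 = 527076 ≡ 1356 (mod 1685)
771^128 ≡ 1356^2 = 1838736 ≡ 401 (mod 1685)
771^256 ≡ 401^2 = 160801 ≡ 726 (mod 1685)
771^512 ≡ 726^2 = 527076 ≡ 1356 (mod 1685)
771^804 = 771^512 * 771^256 * 771^32 * 771^4 ≡ 1356 * 726 * 726 * 1066 (mod 1685).
Accumulate the product:
1356 * 726 = 984456 ≡ 416
416 * 726 = 302016 ≡ 401
401 * 1066 = 427466 ≡ 1161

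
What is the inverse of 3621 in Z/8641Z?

8641 = 2*3621 + 1399
3621 = 2*1399 + 823
1399 = 1*823 + 576
823 = 1*576 + 247
576 = 2*247 + 82
247 = 3*82 + 1
82 = 82*1 + 0
gcd(3621, 8641) = 1, so the inverse exists.
Bézout: 1 = −44*8641 + 105*3621.
So 3621⁻¹ ≡ 105 (mod 8641).

105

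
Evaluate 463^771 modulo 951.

385

Using repeated squaring:
463^1 ≡ 463 (mod 951)
463^2 ≡ 463^2 = 214369 ≡ 394 (mod 951)
463^4 ≡ 394^2 = 155236 ≡ 223 (mod 951)
463^8 ≡ 223^2 = 49729 ≡ 277 (mod 951)
463^16 ≡ 277^2 = 76729 ≡ 649 (mod 951)
463^32 ≡ 649^2 = 421201 ≡ 859 (mod 951)
463^64 ≡ 859^2 = 737881 ≡ 856 (mod 951)
463^128 ≡ 856^2 = 732736 ≡ 466 (mod 951)
463^256 ≡ 466^2 = 217156 ≡ 328 (mod 951)
463^512 ≡ 328^2 = 107584 ≡ 121 (mod 951)
463^771 = 463^512 · 463^256 · 463^2 · 463^1 ≡ 121 · 328 · 394 · 463 (mod 951).
Accumulate the product:
121 · 328 = 39688 ≡ 697
697 · 394 = 274618 ≡ 730
730 · 463 = 337990 ≡ 385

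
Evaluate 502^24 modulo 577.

By square-and-multiply:
24 in binary is 11000, i.e. 24 = 16 + 8.
502^1 ≡ 502 (mod 577)
502^2 ≡ 502^2 = 252004 ≡ 432 (mod 577)
502^4 ≡ 432^2 = 186624 ≡ 253 (mod 577)
502^8 ≡ 253^2 = 64009 ≡ 539 (mod 577)
502^16 ≡ 539^2 = 290521 ≡ 290 (mod 577)
502^24 = 502^16 · 502^8 ≡ 290 · 539 (mod 577).
290 · 539 = 156310 ≡ 520 (mod 577).

520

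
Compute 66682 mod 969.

66682 = 68×969 + 790, so 66682 ≡ 790 (mod 969).

790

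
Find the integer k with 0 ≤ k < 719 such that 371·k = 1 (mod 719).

Run the extended Euclidean algorithm:
719 = 1*371 + 348
371 = 1*348 + 23
348 = 15*23 + 3
23 = 7*3 + 2
3 = 1*2 + 1
2 = 2*1 + 0
gcd(371, 719) = 1, so the inverse exists.
Bézout: 1 = 129*719 − 250*371.
So 371⁻¹ ≡ −250 ≡ 469 (mod 719).

469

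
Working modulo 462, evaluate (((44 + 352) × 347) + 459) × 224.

44 + 352 = 396
396 × 347 = 137412 ≡ 198 (mod 462)
198 + 459 = 657 ≡ 195 (mod 462)
195 × 224 = 43680 ≡ 252 (mod 462)

252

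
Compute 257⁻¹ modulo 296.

129

296 = 1×257 + 39
257 = 6×39 + 23
39 = 1×23 + 16
23 = 1×16 + 7
16 = 2×7 + 2
7 = 3×2 + 1
2 = 2×1 + 0
gcd(257, 296) = 1, so the inverse exists.
Back-substitute for 1:
1 = 1×7 − 3×2
  = −3×16 + 7×7
  = 7×23 − 10×16
  = −10×39 + 17×23
  = 17×257 − 112×39
  = −112×296 + 129×257
So 257⁻¹ ≡ 129 (mod 296).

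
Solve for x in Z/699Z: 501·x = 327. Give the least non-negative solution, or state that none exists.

16

gcd(501, 699) = 3, and 3 | 327, so solutions exist.
Divide through by 3: 167·x = 109 (mod 233).
167⁻¹ ≡ 60 (mod 233).
x ≡ 60·109 ≡ 16 (mod 233).
The smallest non-negative solution is x = 16.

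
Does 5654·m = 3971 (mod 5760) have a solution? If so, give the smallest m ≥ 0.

gcd(5654, 5760) = 2, and 2 does not divide 3971.
So the congruence has no solution.

no solution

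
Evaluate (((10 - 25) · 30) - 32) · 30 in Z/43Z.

10 - 25 = -15 ≡ 28 (mod 43)
28 · 30 = 840 ≡ 23 (mod 43)
23 - 32 = -9 ≡ 34 (mod 43)
34 · 30 = 1020 ≡ 31 (mod 43)

31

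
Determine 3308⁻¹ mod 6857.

Apply the Euclidean algorithm and back-substitute:
6857 = 2·3308 + 241
3308 = 13·241 + 175
241 = 1·175 + 66
175 = 2·66 + 43
66 = 1·43 + 23
43 = 1·23 + 20
23 = 1·20 + 3
20 = 6·3 + 2
3 = 1·2 + 1
2 = 2·1 + 0
gcd(3308, 6857) = 1, so the inverse exists.
Back-substitute for 1:
1 = 1·3 − 1·2
  = −1·20 + 7·3
  = 7·23 − 8·20
  = −8·43 + 15·23
  = 15·66 − 23·43
  = −23·175 + 61·66
  = 61·241 − 84·175
  = −84·3308 + 1153·241
  = 1153·6857 − 2390·3308
So 3308⁻¹ ≡ −2390 ≡ 4467 (mod 6857).

4467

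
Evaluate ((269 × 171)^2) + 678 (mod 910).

269 × 171 = 45999 ≡ 499 (mod 910)
(499)^2 ≡ 571 (mod 910)
571 + 678 = 1249 ≡ 339 (mod 910)

339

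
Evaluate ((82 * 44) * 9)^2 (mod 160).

64

82 * 44 = 3608 ≡ 88 (mod 160)
88 * 9 = 792 ≡ 152 (mod 160)
(152)^2 ≡ 64 (mod 160)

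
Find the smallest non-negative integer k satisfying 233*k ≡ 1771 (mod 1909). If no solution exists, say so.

gcd(233, 1909) = 1, so a unique solution mod 1909 exists.
233⁻¹ ≡ 721 (mod 1909).
k ≡ 721*1771 ≡ 1679 (mod 1909).

1679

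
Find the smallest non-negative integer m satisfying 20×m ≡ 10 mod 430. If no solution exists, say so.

gcd(20, 430) = 10, and 10 | 10, so solutions exist.
Divide through by 10: 2×m ≡ 1 mod 43.
2⁻¹ ≡ 22 (mod 43).
m ≡ 22×1 ≡ 22 (mod 43).
The smallest non-negative solution is m = 22.

22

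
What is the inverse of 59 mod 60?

59

60 = 1*59 + 1
59 = 59*1 + 0
gcd(59, 60) = 1, so the inverse exists.
Back-substitute for 1:
1 = 1*60 − 1*59
So 59⁻¹ ≡ −1 ≡ 59 (mod 60).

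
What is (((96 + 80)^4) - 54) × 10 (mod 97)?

96 + 80 = 176 ≡ 79 (mod 97)
(79)^4 ≡ 22 (mod 97)
22 - 54 = -32 ≡ 65 (mod 97)
65 × 10 = 650 ≡ 68 (mod 97)

68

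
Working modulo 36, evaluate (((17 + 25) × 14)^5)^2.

0

17 + 25 = 42 ≡ 6 (mod 36)
6 × 14 = 84 ≡ 12 (mod 36)
(12)^5 ≡ 0 (mod 36)
(0)^2 ≡ 0 (mod 36)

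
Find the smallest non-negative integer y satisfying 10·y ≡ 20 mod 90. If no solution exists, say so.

2

gcd(10, 90) = 10, and 10 | 20, so solutions exist.
Divide through by 10: 1·y ≡ 2 mod 9.
1⁻¹ ≡ 1 (mod 9).
y ≡ 1·2 ≡ 2 (mod 9).
The smallest non-negative solution is y = 2.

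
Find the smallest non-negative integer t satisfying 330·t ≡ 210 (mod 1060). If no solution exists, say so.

gcd(330, 1060) = 10, and 10 | 210, so solutions exist.
Divide through by 10: 33·t ≡ 21 (mod 106).
33⁻¹ ≡ 45 (mod 106).
t ≡ 45·21 ≡ 97 (mod 106).
The smallest non-negative solution is t = 97.

97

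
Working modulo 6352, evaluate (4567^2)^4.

(4567)^2 ≡ 3873 (mod 6352)
(3873)^4 ≡ 1457 (mod 6352)

1457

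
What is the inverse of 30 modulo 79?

Run the extended Euclidean algorithm:
79 = 2×30 + 19
30 = 1×19 + 11
19 = 1×11 + 8
11 = 1×8 + 3
8 = 2×3 + 2
3 = 1×2 + 1
2 = 2×1 + 0
gcd(30, 79) = 1, so the inverse exists.
Back-substitute for 1:
1 = 1×3 − 1×2
  = −1×8 + 3×3
  = 3×11 − 4×8
  = −4×19 + 7×11
  = 7×30 − 11×19
  = −11×79 + 29×30
So 30⁻¹ ≡ 29 (mod 79).

29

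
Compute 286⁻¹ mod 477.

472

By the extended Euclidean algorithm:
477 = 1·286 + 191
286 = 1·191 + 95
191 = 2·95 + 1
95 = 95·1 + 0
gcd(286, 477) = 1, so the inverse exists.
Bézout: 1 = 3·477 − 5·286.
So 286⁻¹ ≡ −5 ≡ 472 (mod 477).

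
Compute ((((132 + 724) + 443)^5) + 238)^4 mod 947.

132 + 724 = 856
856 + 443 = 1299 ≡ 352 (mod 947)
(352)^5 ≡ 121 (mod 947)
121 + 238 = 359
(359)^4 ≡ 345 (mod 947)

345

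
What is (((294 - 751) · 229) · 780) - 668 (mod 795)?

294 - 751 = -457 ≡ 338 (mod 795)
338 · 229 = 77402 ≡ 287 (mod 795)
287 · 780 = 223860 ≡ 465 (mod 795)
465 - 668 = -203 ≡ 592 (mod 795)

592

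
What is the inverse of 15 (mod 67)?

By the extended Euclidean algorithm:
67 = 4×15 + 7
15 = 2×7 + 1
7 = 7×1 + 0
gcd(15, 67) = 1, so the inverse exists.
Back-substitute for 1:
1 = 1×15 − 2×7
  = −2×67 + 9×15
So 15⁻¹ ≡ 9 (mod 67).

9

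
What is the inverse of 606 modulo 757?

381

757 = 1*606 + 151
606 = 4*151 + 2
151 = 75*2 + 1
2 = 2*1 + 0
gcd(606, 757) = 1, so the inverse exists.
Bézout: 1 = 301*757 − 376*606.
So 606⁻¹ ≡ −376 ≡ 381 (mod 757).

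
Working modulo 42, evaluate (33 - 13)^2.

22

33 - 13 = 20
(20)^2 ≡ 22 (mod 42)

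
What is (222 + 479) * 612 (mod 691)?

592

222 + 479 = 701 ≡ 10 (mod 691)
10 * 612 = 6120 ≡ 592 (mod 691)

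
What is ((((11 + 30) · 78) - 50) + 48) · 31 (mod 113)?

11 + 30 = 41
41 · 78 = 3198 ≡ 34 (mod 113)
34 - 50 = -16 ≡ 97 (mod 113)
97 + 48 = 145 ≡ 32 (mod 113)
32 · 31 = 992 ≡ 88 (mod 113)

88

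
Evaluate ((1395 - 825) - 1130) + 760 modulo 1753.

1395 - 825 = 570
570 - 1130 = -560 ≡ 1193 (mod 1753)
1193 + 760 = 1953 ≡ 200 (mod 1753)

200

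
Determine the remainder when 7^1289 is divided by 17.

10

By square-and-multiply:
7^1 ≡ 7 (mod 17)
7^2 ≡ 7^2 = 49 ≡ 15 (mod 17)
7^4 ≡ 15^2 = 225 ≡ 4 (mod 17)
7^8 ≡ 4^2 = 16 (mod 17)
7^16 ≡ 16^2 = 256 ≡ 1 (mod 17)
7^32 ≡ 1^2 = 1 (mod 17)
7^64 ≡ 1^2 = 1 (mod 17)
7^128 ≡ 1^2 = 1 (mod 17)
7^256 ≡ 1^2 = 1 (mod 17)
7^512 ≡ 1^2 = 1 (mod 17)
7^1024 ≡ 1^2 = 1 (mod 17)
7^1289 = 7^1024 · 7^256 · 7^8 · 7^1 ≡ 1 · 1 · 16 · 7 (mod 17).
Accumulate the product:
1 · 1 = 1
1 · 16 = 16
16 · 7 = 112 ≡ 10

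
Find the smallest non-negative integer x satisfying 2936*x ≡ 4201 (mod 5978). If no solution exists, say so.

gcd(2936, 5978) = 2, and 2 does not divide 4201.
So the congruence has no solution.

no solution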